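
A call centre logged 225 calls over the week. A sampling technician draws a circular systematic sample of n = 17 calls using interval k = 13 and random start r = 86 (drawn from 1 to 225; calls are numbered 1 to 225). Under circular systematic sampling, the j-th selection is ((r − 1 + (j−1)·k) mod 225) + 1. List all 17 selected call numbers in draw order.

Selection 1: 86
Selection 2: 86 + 13 = 99
Selection 3: 99 + 13 = 112
Selection 4: 112 + 13 = 125
Selection 5: 125 + 13 = 138
Selection 6: 138 + 13 = 151
Selection 7: 151 + 13 = 164
Selection 8: 164 + 13 = 177
Selection 9: 177 + 13 = 190
Selection 10: 190 + 13 = 203
Selection 11: 203 + 13 = 216
Selection 12: 216 + 13 = 229 → 229 − 225 = 4
Selection 13: 4 + 13 = 17
Selection 14: 17 + 13 = 30
Selection 15: 30 + 13 = 43
Selection 16: 43 + 13 = 56
Selection 17: 56 + 13 = 69

86, 99, 112, 125, 138, 151, 164, 177, 190, 203, 216, 4, 17, 30, 43, 56, 69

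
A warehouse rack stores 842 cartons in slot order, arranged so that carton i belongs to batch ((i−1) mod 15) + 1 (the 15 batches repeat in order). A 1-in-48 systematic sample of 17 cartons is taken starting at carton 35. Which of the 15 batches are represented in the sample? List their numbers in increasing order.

2, 5, 8, 11, 14

Consecutive selections differ by k = 48, so their batch numbers differ by 48 mod 15 = 3.
gcd(48, 15) = 3, so the sample visits 15/3 = 5 distinct residues mod 15.
Start 35 is batch 5; the batches hit are 2, 5, 8, 11, 14.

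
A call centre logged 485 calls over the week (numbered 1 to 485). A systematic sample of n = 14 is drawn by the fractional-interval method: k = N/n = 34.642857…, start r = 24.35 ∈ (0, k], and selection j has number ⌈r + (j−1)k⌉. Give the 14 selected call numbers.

j=1: r + 0k = 24.35 → ⌈·⌉ = 25
j=2: r + 1k = 58.992857… → ⌈·⌉ = 59
j=3: r + 2k = 93.635714… → ⌈·⌉ = 94
j=4: r + 3k = 128.278571… → ⌈·⌉ = 129
j=5: r + 4k = 162.921428… → ⌈·⌉ = 163
j=6: r + 5k = 197.564285… → ⌈·⌉ = 198
j=7: r + 6k = 232.207142… → ⌈·⌉ = 233
j=8: r + 7k = 266.85 → ⌈·⌉ = 267
j=9: r + 8k = 301.492857… → ⌈·⌉ = 302
j=10: r + 9k = 336.135714… → ⌈·⌉ = 337
j=11: r + 10k = 370.778571… → ⌈·⌉ = 371
j=12: r + 11k = 405.421428… → ⌈·⌉ = 406
j=13: r + 12k = 440.064285… → ⌈·⌉ = 441
j=14: r + 13k = 474.707142… → ⌈·⌉ = 475

25, 59, 94, 129, 163, 198, 233, 267, 302, 337, 371, 406, 441, 475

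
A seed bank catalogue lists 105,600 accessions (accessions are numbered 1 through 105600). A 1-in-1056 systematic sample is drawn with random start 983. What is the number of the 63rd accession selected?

k = 1056
63rd selection = r + (63−1)·k = 983 + 62×1056 = 983 + 65472 = 66455

66455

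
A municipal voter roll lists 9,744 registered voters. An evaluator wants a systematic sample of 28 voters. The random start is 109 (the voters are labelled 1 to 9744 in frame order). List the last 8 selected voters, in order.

k = N/n = 9744/28 = 348
21st selection = 109 + 20×348 = 7069
22nd: 7069 + 348 = 7417
23rd: 7417 + 348 = 7765
24th: 7765 + 348 = 8113
25th: 8113 + 348 = 8461
26th: 8461 + 348 = 8809
27th: 8809 + 348 = 9157
28th: 9157 + 348 = 9505

7069, 7417, 7765, 8113, 8461, 8809, 9157, 9505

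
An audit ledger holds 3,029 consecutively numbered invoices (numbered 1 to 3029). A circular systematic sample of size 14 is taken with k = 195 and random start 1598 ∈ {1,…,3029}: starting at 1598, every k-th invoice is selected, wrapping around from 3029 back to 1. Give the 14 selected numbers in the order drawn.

Selection 1: 1598
Selection 2: 1598 + 195 = 1793
Selection 3: 1793 + 195 = 1988
Selection 4: 1988 + 195 = 2183
Selection 5: 2183 + 195 = 2378
Selection 6: 2378 + 195 = 2573
Selection 7: 2573 + 195 = 2768
Selection 8: 2768 + 195 = 2963
Selection 9: 2963 + 195 = 3158 → 3158 − 3029 = 129
Selection 10: 129 + 195 = 324
Selection 11: 324 + 195 = 519
Selection 12: 519 + 195 = 714
Selection 13: 714 + 195 = 909
Selection 14: 909 + 195 = 1104

1598, 1793, 1988, 2183, 2378, 2573, 2768, 2963, 129, 324, 519, 714, 909, 1104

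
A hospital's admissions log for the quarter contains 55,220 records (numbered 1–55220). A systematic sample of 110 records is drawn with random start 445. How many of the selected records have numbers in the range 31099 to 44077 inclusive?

k = 55220/110 = 502
First selection ≥ 31099: 445 + ⌈(31099−445)/502⌉·502 = 445 + 62×502 = 31569
Last selection ≤ 44077: 445 + ⌊(44077−445)/502⌋·502 = 445 + 86×502 = 43617
Count = 86 − 62 + 1 = 25

25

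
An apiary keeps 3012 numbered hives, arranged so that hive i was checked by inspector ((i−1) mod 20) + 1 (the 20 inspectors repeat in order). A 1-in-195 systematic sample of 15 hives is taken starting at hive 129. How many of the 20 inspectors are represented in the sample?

4

Consecutive selections differ by k = 195, so their inspector numbers differ by 195 mod 20 = 15.
gcd(195, 20) = 5, so the sample visits 20/5 = 4 distinct residues mod 20.
Start 129 is inspector 9; the inspectors hit are 4, 9, 14, 19.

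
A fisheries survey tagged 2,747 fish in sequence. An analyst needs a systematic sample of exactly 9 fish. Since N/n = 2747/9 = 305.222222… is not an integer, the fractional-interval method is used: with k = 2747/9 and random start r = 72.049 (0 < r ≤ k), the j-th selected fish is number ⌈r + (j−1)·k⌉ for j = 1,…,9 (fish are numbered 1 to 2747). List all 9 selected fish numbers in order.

j=1: r + 0k = 72.049 → ⌈·⌉ = 73
j=2: r + 1k = 377.271222… → ⌈·⌉ = 378
j=3: r + 2k = 682.493444… → ⌈·⌉ = 683
j=4: r + 3k = 987.715666… → ⌈·⌉ = 988
j=5: r + 4k = 1292.937888… → ⌈·⌉ = 1293
j=6: r + 5k = 1598.160111… → ⌈·⌉ = 1599
j=7: r + 6k = 1903.382333… → ⌈·⌉ = 1904
j=8: r + 7k = 2208.604555… → ⌈·⌉ = 2209
j=9: r + 8k = 2513.826777… → ⌈·⌉ = 2514

73, 378, 683, 988, 1293, 1599, 1904, 2209, 2514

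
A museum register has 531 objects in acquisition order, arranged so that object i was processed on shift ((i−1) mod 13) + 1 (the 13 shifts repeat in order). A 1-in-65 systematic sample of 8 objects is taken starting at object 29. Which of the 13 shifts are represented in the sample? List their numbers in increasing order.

Consecutive selections differ by k = 65, so their shift numbers differ by 65 mod 13 = 0.
gcd(65, 13) = 13, so the sample visits 13/13 = 1 distinct residues mod 13.
Start 29 is shift 3; the shifts hit are 3.

3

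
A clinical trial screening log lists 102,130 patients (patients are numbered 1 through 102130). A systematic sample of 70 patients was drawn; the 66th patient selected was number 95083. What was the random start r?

k = 102130/70 = 1459
r = 95083 − (66−1)×1459 = 95083 − 94835 = 248

248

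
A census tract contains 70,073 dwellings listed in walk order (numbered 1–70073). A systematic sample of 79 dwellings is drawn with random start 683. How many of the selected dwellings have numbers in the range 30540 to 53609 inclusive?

k = 70073/79 = 887
First selection ≥ 30540: 683 + ⌈(30540−683)/887⌉·887 = 683 + 34×887 = 30841
Last selection ≤ 53609: 683 + ⌊(53609−683)/887⌋·887 = 683 + 59×887 = 53016
Count = 59 − 34 + 1 = 26

26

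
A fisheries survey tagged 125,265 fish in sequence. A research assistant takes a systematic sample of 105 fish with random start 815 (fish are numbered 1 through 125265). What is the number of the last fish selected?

124887

k = 125265/105 = 1193
105th selection = r + (105−1)·k = 815 + 104×1193 = 815 + 124072 = 124887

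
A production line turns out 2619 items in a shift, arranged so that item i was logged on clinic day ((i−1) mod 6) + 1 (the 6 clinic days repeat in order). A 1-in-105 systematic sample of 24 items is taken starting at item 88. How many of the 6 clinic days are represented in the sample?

2

Consecutive selections differ by k = 105, so their clinic day numbers differ by 105 mod 6 = 3.
gcd(105, 6) = 3, so the sample visits 6/3 = 2 distinct residues mod 6.
Start 88 is clinic day 4; the clinic days hit are 1, 4.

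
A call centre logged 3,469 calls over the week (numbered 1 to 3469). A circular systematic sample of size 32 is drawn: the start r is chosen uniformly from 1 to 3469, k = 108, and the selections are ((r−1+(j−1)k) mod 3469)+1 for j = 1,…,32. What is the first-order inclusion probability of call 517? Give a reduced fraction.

32/3469

For each position j, as r ranges over 1…3469 the j-th selection hits every call exactly once, so call 517 is selected for exactly 32 of the 3469 starts.
Inclusion probability = 32/3469.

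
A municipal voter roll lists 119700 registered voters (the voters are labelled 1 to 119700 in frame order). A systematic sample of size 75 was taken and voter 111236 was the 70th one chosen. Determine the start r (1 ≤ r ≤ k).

k = 119700/75 = 1596
r = 111236 − (70−1)×1596 = 111236 − 110124 = 1112

1112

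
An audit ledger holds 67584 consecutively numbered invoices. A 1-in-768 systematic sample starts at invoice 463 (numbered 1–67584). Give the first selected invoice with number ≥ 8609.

8911

k = 768
Steps past start: ⌈(8609 − 463)/768⌉ = ⌈8146/768⌉ = 11
Selected invoice: 463 + 11×768 = 8911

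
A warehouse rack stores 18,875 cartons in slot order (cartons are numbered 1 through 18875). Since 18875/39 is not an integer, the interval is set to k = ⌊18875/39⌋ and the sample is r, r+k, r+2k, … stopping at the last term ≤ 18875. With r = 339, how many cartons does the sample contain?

k = ⌊18875/39⌋ = 483
Achieved size = ⌊(18875 − 339)/483⌋ + 1 = ⌊18536/483⌋ + 1 = 38 + 1 = 39
(last selection: 339 + 38×483 = 18693 ≤ 18875; next would be 19176 > 18875)

39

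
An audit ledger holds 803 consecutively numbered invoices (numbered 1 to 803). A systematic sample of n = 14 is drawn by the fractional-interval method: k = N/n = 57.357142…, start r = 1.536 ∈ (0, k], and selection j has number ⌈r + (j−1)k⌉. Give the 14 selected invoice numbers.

j=1: r + 0k = 1.536 → ⌈·⌉ = 2
j=2: r + 1k = 58.893142… → ⌈·⌉ = 59
j=3: r + 2k = 116.250285… → ⌈·⌉ = 117
j=4: r + 3k = 173.607428… → ⌈·⌉ = 174
j=5: r + 4k = 230.964571… → ⌈·⌉ = 231
j=6: r + 5k = 288.321714… → ⌈·⌉ = 289
j=7: r + 6k = 345.678857… → ⌈·⌉ = 346
j=8: r + 7k = 403.036 → ⌈·⌉ = 404
j=9: r + 8k = 460.393142… → ⌈·⌉ = 461
j=10: r + 9k = 517.750285… → ⌈·⌉ = 518
j=11: r + 10k = 575.107428… → ⌈·⌉ = 576
j=12: r + 11k = 632.464571… → ⌈·⌉ = 633
j=13: r + 12k = 689.821714… → ⌈·⌉ = 690
j=14: r + 13k = 747.178857… → ⌈·⌉ = 748

2, 59, 117, 174, 231, 289, 346, 404, 461, 518, 576, 633, 690, 748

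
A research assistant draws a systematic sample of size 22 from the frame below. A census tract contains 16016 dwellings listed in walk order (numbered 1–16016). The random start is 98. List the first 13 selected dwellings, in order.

k = N/n = 16016/22 = 728
dwelling 1: 98
dwelling 2: 98 + 728 = 826
dwelling 3: 826 + 728 = 1554
dwelling 4: 1554 + 728 = 2282
dwelling 5: 2282 + 728 = 3010
dwelling 6: 3010 + 728 = 3738
dwelling 7: 3738 + 728 = 4466
dwelling 8: 4466 + 728 = 5194
dwelling 9: 5194 + 728 = 5922
dwelling 10: 5922 + 728 = 6650
dwelling 11: 6650 + 728 = 7378
dwelling 12: 7378 + 728 = 8106
dwelling 13: 8106 + 728 = 8834

98, 826, 1554, 2282, 3010, 3738, 4466, 5194, 5922, 6650, 7378, 8106, 8834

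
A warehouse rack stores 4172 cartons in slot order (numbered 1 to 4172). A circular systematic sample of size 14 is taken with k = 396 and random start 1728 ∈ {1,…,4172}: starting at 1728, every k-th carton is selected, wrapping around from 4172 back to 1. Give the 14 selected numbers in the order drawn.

Selection 1: 1728
Selection 2: 1728 + 396 = 2124
Selection 3: 2124 + 396 = 2520
Selection 4: 2520 + 396 = 2916
Selection 5: 2916 + 396 = 3312
Selection 6: 3312 + 396 = 3708
Selection 7: 3708 + 396 = 4104
Selection 8: 4104 + 396 = 4500 → 4500 − 4172 = 328
Selection 9: 328 + 396 = 724
Selection 10: 724 + 396 = 1120
Selection 11: 1120 + 396 = 1516
Selection 12: 1516 + 396 = 1912
Selection 13: 1912 + 396 = 2308
Selection 14: 2308 + 396 = 2704

1728, 2124, 2520, 2916, 3312, 3708, 4104, 328, 724, 1120, 1516, 1912, 2308, 2704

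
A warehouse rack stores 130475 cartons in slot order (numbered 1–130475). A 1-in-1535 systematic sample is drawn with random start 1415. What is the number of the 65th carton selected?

99655

k = 1535
65th selection = r + (65−1)·k = 1415 + 64×1535 = 1415 + 98240 = 99655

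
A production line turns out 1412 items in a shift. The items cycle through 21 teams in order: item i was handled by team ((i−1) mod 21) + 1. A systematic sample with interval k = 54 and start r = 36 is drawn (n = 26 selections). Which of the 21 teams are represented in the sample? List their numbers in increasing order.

Consecutive selections differ by k = 54, so their team numbers differ by 54 mod 21 = 12.
gcd(54, 21) = 3, so the sample visits 21/3 = 7 distinct residues mod 21.
Start 36 is team 15; the teams hit are 3, 6, 9, 12, 15, 18, 21.

3, 6, 9, 12, 15, 18, 21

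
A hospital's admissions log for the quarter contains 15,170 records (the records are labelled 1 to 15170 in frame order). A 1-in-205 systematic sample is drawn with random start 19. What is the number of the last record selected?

14984

k = 205
74th selection = r + (74−1)·k = 19 + 73×205 = 19 + 14965 = 14984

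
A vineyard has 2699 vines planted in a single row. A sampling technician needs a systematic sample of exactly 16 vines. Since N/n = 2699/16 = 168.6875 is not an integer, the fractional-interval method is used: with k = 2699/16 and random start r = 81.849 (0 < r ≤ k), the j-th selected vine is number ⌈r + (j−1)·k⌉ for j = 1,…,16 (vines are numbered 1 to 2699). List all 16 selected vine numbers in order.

82, 251, 420, 588, 757, 926, 1094, 1263, 1432, 1601, 1769, 1938, 2107, 2275, 2444, 2613

j=1: r + 0k = 81.849 → ⌈·⌉ = 82
j=2: r + 1k = 250.5365 → ⌈·⌉ = 251
j=3: r + 2k = 419.224 → ⌈·⌉ = 420
j=4: r + 3k = 587.9115 → ⌈·⌉ = 588
j=5: r + 4k = 756.599 → ⌈·⌉ = 757
j=6: r + 5k = 925.2865 → ⌈·⌉ = 926
j=7: r + 6k = 1093.974 → ⌈·⌉ = 1094
j=8: r + 7k = 1262.6615 → ⌈·⌉ = 1263
j=9: r + 8k = 1431.349 → ⌈·⌉ = 1432
j=10: r + 9k = 1600.0365 → ⌈·⌉ = 1601
j=11: r + 10k = 1768.724 → ⌈·⌉ = 1769
j=12: r + 11k = 1937.4115 → ⌈·⌉ = 1938
j=13: r + 12k = 2106.099 → ⌈·⌉ = 2107
j=14: r + 13k = 2274.7865 → ⌈·⌉ = 2275
j=15: r + 14k = 2443.474 → ⌈·⌉ = 2444
j=16: r + 15k = 2612.1615 → ⌈·⌉ = 2613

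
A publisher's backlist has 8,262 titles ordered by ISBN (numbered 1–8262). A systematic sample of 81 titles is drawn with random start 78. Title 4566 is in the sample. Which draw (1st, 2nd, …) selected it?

45

k = 8262/81 = 102
position = (4566 − 78)/102 + 1 = 4488/102 + 1 = 44 + 1 = 45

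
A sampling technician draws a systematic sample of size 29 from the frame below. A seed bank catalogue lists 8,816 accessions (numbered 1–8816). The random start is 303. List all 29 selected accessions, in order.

k = N/n = 8816/29 = 304
accession 1: 303
accession 2: 303 + 304 = 607
accession 3: 607 + 304 = 911
accession 4: 911 + 304 = 1215
accession 5: 1215 + 304 = 1519
accession 6: 1519 + 304 = 1823
accession 7: 1823 + 304 = 2127
accession 8: 2127 + 304 = 2431
accession 9: 2431 + 304 = 2735
accession 10: 2735 + 304 = 3039
accession 11: 3039 + 304 = 3343
accession 12: 3343 + 304 = 3647
accession 13: 3647 + 304 = 3951
accession 14: 3951 + 304 = 4255
accession 15: 4255 + 304 = 4559
accession 16: 4559 + 304 = 4863
accession 17: 4863 + 304 = 5167
accession 18: 5167 + 304 = 5471
accession 19: 5471 + 304 = 5775
accession 20: 5775 + 304 = 6079
accession 21: 6079 + 304 = 6383
accession 22: 6383 + 304 = 6687
accession 23: 6687 + 304 = 6991
accession 24: 6991 + 304 = 7295
accession 25: 7295 + 304 = 7599
accession 26: 7599 + 304 = 7903
accession 27: 7903 + 304 = 8207
accession 28: 8207 + 304 = 8511
accession 29: 8511 + 304 = 8815

303, 607, 911, 1215, 1519, 1823, 2127, 2431, 2735, 3039, 3343, 3647, 3951, 4255, 4559, 4863, 5167, 5471, 5775, 6079, 6383, 6687, 6991, 7295, 7599, 7903, 8207, 8511, 8815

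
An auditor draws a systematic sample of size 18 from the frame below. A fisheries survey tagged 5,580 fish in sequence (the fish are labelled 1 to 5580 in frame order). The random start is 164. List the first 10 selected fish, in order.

164, 474, 784, 1094, 1404, 1714, 2024, 2334, 2644, 2954

k = N/n = 5580/18 = 310
fish 1: 164
fish 2: 164 + 310 = 474
fish 3: 474 + 310 = 784
fish 4: 784 + 310 = 1094
fish 5: 1094 + 310 = 1404
fish 6: 1404 + 310 = 1714
fish 7: 1714 + 310 = 2024
fish 8: 2024 + 310 = 2334
fish 9: 2334 + 310 = 2644
fish 10: 2644 + 310 = 2954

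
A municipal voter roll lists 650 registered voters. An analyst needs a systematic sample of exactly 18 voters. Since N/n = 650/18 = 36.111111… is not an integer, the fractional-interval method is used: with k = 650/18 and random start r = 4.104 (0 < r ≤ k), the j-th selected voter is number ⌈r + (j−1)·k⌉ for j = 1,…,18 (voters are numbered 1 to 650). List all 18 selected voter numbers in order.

j=1: r + 0k = 4.104 → ⌈·⌉ = 5
j=2: r + 1k = 40.215111… → ⌈·⌉ = 41
j=3: r + 2k = 76.326222… → ⌈·⌉ = 77
j=4: r + 3k = 112.437333… → ⌈·⌉ = 113
j=5: r + 4k = 148.548444… → ⌈·⌉ = 149
j=6: r + 5k = 184.659555… → ⌈·⌉ = 185
j=7: r + 6k = 220.770666… → ⌈·⌉ = 221
j=8: r + 7k = 256.881777… → ⌈·⌉ = 257
j=9: r + 8k = 292.992888… → ⌈·⌉ = 293
j=10: r + 9k = 329.104 → ⌈·⌉ = 330
j=11: r + 10k = 365.215111… → ⌈·⌉ = 366
j=12: r + 11k = 401.326222… → ⌈·⌉ = 402
j=13: r + 12k = 437.437333… → ⌈·⌉ = 438
j=14: r + 13k = 473.548444… → ⌈·⌉ = 474
j=15: r + 14k = 509.659555… → ⌈·⌉ = 510
j=16: r + 15k = 545.770666… → ⌈·⌉ = 546
j=17: r + 16k = 581.881777… → ⌈·⌉ = 582
j=18: r + 17k = 617.992888… → ⌈·⌉ = 618

5, 41, 77, 113, 149, 185, 221, 257, 293, 330, 366, 402, 438, 474, 510, 546, 582, 618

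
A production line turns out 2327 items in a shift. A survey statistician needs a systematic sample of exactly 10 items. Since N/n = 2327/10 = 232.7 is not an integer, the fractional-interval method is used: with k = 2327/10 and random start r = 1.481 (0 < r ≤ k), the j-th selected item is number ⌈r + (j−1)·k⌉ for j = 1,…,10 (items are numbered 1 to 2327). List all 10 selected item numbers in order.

2, 235, 467, 700, 933, 1165, 1398, 1631, 1864, 2096

j=1: r + 0k = 1.481 → ⌈·⌉ = 2
j=2: r + 1k = 234.181 → ⌈·⌉ = 235
j=3: r + 2k = 466.881 → ⌈·⌉ = 467
j=4: r + 3k = 699.581 → ⌈·⌉ = 700
j=5: r + 4k = 932.281 → ⌈·⌉ = 933
j=6: r + 5k = 1164.981 → ⌈·⌉ = 1165
j=7: r + 6k = 1397.681 → ⌈·⌉ = 1398
j=8: r + 7k = 1630.381 → ⌈·⌉ = 1631
j=9: r + 8k = 1863.081 → ⌈·⌉ = 1864
j=10: r + 9k = 2095.781 → ⌈·⌉ = 2096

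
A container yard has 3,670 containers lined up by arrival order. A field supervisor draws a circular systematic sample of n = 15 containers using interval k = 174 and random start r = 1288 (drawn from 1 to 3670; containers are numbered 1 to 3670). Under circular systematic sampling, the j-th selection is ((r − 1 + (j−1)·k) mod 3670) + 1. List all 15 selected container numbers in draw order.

Selection 1: 1288
Selection 2: 1288 + 174 = 1462
Selection 3: 1462 + 174 = 1636
Selection 4: 1636 + 174 = 1810
Selection 5: 1810 + 174 = 1984
Selection 6: 1984 + 174 = 2158
Selection 7: 2158 + 174 = 2332
Selection 8: 2332 + 174 = 2506
Selection 9: 2506 + 174 = 2680
Selection 10: 2680 + 174 = 2854
Selection 11: 2854 + 174 = 3028
Selection 12: 3028 + 174 = 3202
Selection 13: 3202 + 174 = 3376
Selection 14: 3376 + 174 = 3550
Selection 15: 3550 + 174 = 3724 → 3724 − 3670 = 54

1288, 1462, 1636, 1810, 1984, 2158, 2332, 2506, 2680, 2854, 3028, 3202, 3376, 3550, 54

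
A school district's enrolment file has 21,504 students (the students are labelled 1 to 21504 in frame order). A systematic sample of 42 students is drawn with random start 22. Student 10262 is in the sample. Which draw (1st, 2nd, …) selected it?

k = 21504/42 = 512
position = (10262 − 22)/512 + 1 = 10240/512 + 1 = 20 + 1 = 21

21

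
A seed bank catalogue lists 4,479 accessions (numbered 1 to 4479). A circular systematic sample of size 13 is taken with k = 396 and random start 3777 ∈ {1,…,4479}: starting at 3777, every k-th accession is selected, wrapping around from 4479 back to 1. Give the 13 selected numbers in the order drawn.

3777, 4173, 90, 486, 882, 1278, 1674, 2070, 2466, 2862, 3258, 3654, 4050

Selection 1: 3777
Selection 2: 3777 + 396 = 4173
Selection 3: 4173 + 396 = 4569 → 4569 − 4479 = 90
Selection 4: 90 + 396 = 486
Selection 5: 486 + 396 = 882
Selection 6: 882 + 396 = 1278
Selection 7: 1278 + 396 = 1674
Selection 8: 1674 + 396 = 2070
Selection 9: 2070 + 396 = 2466
Selection 10: 2466 + 396 = 2862
Selection 11: 2862 + 396 = 3258
Selection 12: 3258 + 396 = 3654
Selection 13: 3654 + 396 = 4050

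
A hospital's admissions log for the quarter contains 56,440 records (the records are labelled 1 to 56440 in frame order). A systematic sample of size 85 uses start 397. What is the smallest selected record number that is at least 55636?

k = 56440/85 = 664
Steps past start: ⌈(55636 − 397)/664⌉ = ⌈55239/664⌉ = 84
Selected record: 397 + 84×664 = 56173

56173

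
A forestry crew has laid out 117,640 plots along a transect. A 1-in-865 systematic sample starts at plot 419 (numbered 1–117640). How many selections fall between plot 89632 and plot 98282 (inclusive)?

10

k = 865
First selection ≥ 89632: 419 + ⌈(89632−419)/865⌉·865 = 419 + 104×865 = 90379
Last selection ≤ 98282: 419 + ⌊(98282−419)/865⌋·865 = 419 + 113×865 = 98164
Count = 113 − 104 + 1 = 10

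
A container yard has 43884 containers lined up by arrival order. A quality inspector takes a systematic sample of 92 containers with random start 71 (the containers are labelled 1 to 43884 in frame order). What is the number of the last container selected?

k = 43884/92 = 477
92nd selection = r + (92−1)·k = 71 + 91×477 = 71 + 43407 = 43478

43478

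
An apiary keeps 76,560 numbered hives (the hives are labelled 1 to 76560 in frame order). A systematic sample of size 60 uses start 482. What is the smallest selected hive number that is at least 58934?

k = 76560/60 = 1276
Steps past start: ⌈(58934 − 482)/1276⌉ = ⌈58452/1276⌉ = 46
Selected hive: 482 + 46×1276 = 59178

59178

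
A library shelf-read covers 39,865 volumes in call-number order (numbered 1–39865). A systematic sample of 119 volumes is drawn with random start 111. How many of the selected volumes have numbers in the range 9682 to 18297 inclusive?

26

k = 39865/119 = 335
First selection ≥ 9682: 111 + ⌈(9682−111)/335⌉·335 = 111 + 29×335 = 9826
Last selection ≤ 18297: 111 + ⌊(18297−111)/335⌋·335 = 111 + 54×335 = 18201
Count = 54 − 29 + 1 = 26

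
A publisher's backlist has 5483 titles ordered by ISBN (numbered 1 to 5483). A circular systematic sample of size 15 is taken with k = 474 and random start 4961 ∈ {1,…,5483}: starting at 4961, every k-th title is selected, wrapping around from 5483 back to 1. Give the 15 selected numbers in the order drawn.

4961, 5435, 426, 900, 1374, 1848, 2322, 2796, 3270, 3744, 4218, 4692, 5166, 157, 631

Selection 1: 4961
Selection 2: 4961 + 474 = 5435
Selection 3: 5435 + 474 = 5909 → 5909 − 5483 = 426
Selection 4: 426 + 474 = 900
Selection 5: 900 + 474 = 1374
Selection 6: 1374 + 474 = 1848
Selection 7: 1848 + 474 = 2322
Selection 8: 2322 + 474 = 2796
Selection 9: 2796 + 474 = 3270
Selection 10: 3270 + 474 = 3744
Selection 11: 3744 + 474 = 4218
Selection 12: 4218 + 474 = 4692
Selection 13: 4692 + 474 = 5166
Selection 14: 5166 + 474 = 5640 → 5640 − 5483 = 157
Selection 15: 157 + 474 = 631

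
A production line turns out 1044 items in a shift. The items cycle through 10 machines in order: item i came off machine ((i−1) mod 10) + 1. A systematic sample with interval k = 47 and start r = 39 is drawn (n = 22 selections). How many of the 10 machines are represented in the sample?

10

Consecutive selections differ by k = 47, so their machine numbers differ by 47 mod 10 = 7.
gcd(47, 10) = 1, so the sample visits 10/1 = 10 distinct residues mod 10.
Start 39 is machine 9; the machines hit are 1, 2, 3, 4, 5, 6, 7, 8, 9, 10.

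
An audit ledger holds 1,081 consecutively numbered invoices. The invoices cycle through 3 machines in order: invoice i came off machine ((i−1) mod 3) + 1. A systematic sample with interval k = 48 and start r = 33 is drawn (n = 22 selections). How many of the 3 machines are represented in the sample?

Consecutive selections differ by k = 48, so their machine numbers differ by 48 mod 3 = 0.
gcd(48, 3) = 3, so the sample visits 3/3 = 1 distinct residues mod 3.
Start 33 is machine 3; the machines hit are 3.

1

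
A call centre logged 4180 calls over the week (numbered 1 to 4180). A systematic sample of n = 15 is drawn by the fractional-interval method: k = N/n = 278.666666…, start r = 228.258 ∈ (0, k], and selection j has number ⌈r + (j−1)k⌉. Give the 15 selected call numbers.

229, 507, 786, 1065, 1343, 1622, 1901, 2179, 2458, 2737, 3015, 3294, 3573, 3851, 4130

j=1: r + 0k = 228.258 → ⌈·⌉ = 229
j=2: r + 1k = 506.924666… → ⌈·⌉ = 507
j=3: r + 2k = 785.591333… → ⌈·⌉ = 786
j=4: r + 3k = 1064.258 → ⌈·⌉ = 1065
j=5: r + 4k = 1342.924666… → ⌈·⌉ = 1343
j=6: r + 5k = 1621.591333… → ⌈·⌉ = 1622
j=7: r + 6k = 1900.258 → ⌈·⌉ = 1901
j=8: r + 7k = 2178.924666… → ⌈·⌉ = 2179
j=9: r + 8k = 2457.591333… → ⌈·⌉ = 2458
j=10: r + 9k = 2736.258 → ⌈·⌉ = 2737
j=11: r + 10k = 3014.924666… → ⌈·⌉ = 3015
j=12: r + 11k = 3293.591333… → ⌈·⌉ = 3294
j=13: r + 12k = 3572.258 → ⌈·⌉ = 3573
j=14: r + 13k = 3850.924666… → ⌈·⌉ = 3851
j=15: r + 14k = 4129.591333… → ⌈·⌉ = 4130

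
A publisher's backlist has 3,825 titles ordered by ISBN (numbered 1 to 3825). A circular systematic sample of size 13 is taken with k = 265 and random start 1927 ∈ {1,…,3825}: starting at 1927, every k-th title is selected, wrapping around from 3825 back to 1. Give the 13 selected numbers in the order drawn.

Selection 1: 1927
Selection 2: 1927 + 265 = 2192
Selection 3: 2192 + 265 = 2457
Selection 4: 2457 + 265 = 2722
Selection 5: 2722 + 265 = 2987
Selection 6: 2987 + 265 = 3252
Selection 7: 3252 + 265 = 3517
Selection 8: 3517 + 265 = 3782
Selection 9: 3782 + 265 = 4047 → 4047 − 3825 = 222
Selection 10: 222 + 265 = 487
Selection 11: 487 + 265 = 752
Selection 12: 752 + 265 = 1017
Selection 13: 1017 + 265 = 1282

1927, 2192, 2457, 2722, 2987, 3252, 3517, 3782, 222, 487, 752, 1017, 1282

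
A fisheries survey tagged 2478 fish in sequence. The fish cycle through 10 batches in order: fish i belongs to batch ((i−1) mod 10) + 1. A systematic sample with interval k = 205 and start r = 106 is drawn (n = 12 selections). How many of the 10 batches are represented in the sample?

2

Consecutive selections differ by k = 205, so their batch numbers differ by 205 mod 10 = 5.
gcd(205, 10) = 5, so the sample visits 10/5 = 2 distinct residues mod 10.
Start 106 is batch 6; the batches hit are 1, 6.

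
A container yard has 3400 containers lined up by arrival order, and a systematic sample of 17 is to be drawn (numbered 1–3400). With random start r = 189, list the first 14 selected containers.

k = N/n = 3400/17 = 200
container 1: 189
container 2: 189 + 200 = 389
container 3: 389 + 200 = 589
container 4: 589 + 200 = 789
container 5: 789 + 200 = 989
container 6: 989 + 200 = 1189
container 7: 1189 + 200 = 1389
container 8: 1389 + 200 = 1589
container 9: 1589 + 200 = 1789
container 10: 1789 + 200 = 1989
container 11: 1989 + 200 = 2189
container 12: 2189 + 200 = 2389
container 13: 2389 + 200 = 2589
container 14: 2589 + 200 = 2789

189, 389, 589, 789, 989, 1189, 1389, 1589, 1789, 1989, 2189, 2389, 2589, 2789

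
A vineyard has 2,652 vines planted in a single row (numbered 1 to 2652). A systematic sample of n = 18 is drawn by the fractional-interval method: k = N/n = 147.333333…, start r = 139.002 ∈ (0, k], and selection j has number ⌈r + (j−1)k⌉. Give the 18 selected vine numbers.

140, 287, 434, 582, 729, 876, 1024, 1171, 1318, 1466, 1613, 1760, 1908, 2055, 2202, 2350, 2497, 2644

j=1: r + 0k = 139.002 → ⌈·⌉ = 140
j=2: r + 1k = 286.335333… → ⌈·⌉ = 287
j=3: r + 2k = 433.668666… → ⌈·⌉ = 434
j=4: r + 3k = 581.002 → ⌈·⌉ = 582
j=5: r + 4k = 728.335333… → ⌈·⌉ = 729
j=6: r + 5k = 875.668666… → ⌈·⌉ = 876
j=7: r + 6k = 1023.002 → ⌈·⌉ = 1024
j=8: r + 7k = 1170.335333… → ⌈·⌉ = 1171
j=9: r + 8k = 1317.668666… → ⌈·⌉ = 1318
j=10: r + 9k = 1465.002 → ⌈·⌉ = 1466
j=11: r + 10k = 1612.335333… → ⌈·⌉ = 1613
j=12: r + 11k = 1759.668666… → ⌈·⌉ = 1760
j=13: r + 12k = 1907.002 → ⌈·⌉ = 1908
j=14: r + 13k = 2054.335333… → ⌈·⌉ = 2055
j=15: r + 14k = 2201.668666… → ⌈·⌉ = 2202
j=16: r + 15k = 2349.002 → ⌈·⌉ = 2350
j=17: r + 16k = 2496.335333… → ⌈·⌉ = 2497
j=18: r + 17k = 2643.668666… → ⌈·⌉ = 2644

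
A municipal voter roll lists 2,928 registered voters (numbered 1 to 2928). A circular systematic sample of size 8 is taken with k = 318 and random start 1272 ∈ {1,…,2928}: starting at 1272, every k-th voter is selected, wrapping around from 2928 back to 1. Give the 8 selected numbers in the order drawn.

1272, 1590, 1908, 2226, 2544, 2862, 252, 570

Selection 1: 1272
Selection 2: 1272 + 318 = 1590
Selection 3: 1590 + 318 = 1908
Selection 4: 1908 + 318 = 2226
Selection 5: 2226 + 318 = 2544
Selection 6: 2544 + 318 = 2862
Selection 7: 2862 + 318 = 3180 → 3180 − 2928 = 252
Selection 8: 252 + 318 = 570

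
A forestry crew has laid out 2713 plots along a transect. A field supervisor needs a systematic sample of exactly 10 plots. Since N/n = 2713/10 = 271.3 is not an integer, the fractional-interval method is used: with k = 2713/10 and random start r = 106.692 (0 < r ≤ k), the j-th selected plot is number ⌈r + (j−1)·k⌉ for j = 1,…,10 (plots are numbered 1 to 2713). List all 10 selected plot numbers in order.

107, 378, 650, 921, 1192, 1464, 1735, 2006, 2278, 2549

j=1: r + 0k = 106.692 → ⌈·⌉ = 107
j=2: r + 1k = 377.992 → ⌈·⌉ = 378
j=3: r + 2k = 649.292 → ⌈·⌉ = 650
j=4: r + 3k = 920.592 → ⌈·⌉ = 921
j=5: r + 4k = 1191.892 → ⌈·⌉ = 1192
j=6: r + 5k = 1463.192 → ⌈·⌉ = 1464
j=7: r + 6k = 1734.492 → ⌈·⌉ = 1735
j=8: r + 7k = 2005.792 → ⌈·⌉ = 2006
j=9: r + 8k = 2277.092 → ⌈·⌉ = 2278
j=10: r + 9k = 2548.392 → ⌈·⌉ = 2549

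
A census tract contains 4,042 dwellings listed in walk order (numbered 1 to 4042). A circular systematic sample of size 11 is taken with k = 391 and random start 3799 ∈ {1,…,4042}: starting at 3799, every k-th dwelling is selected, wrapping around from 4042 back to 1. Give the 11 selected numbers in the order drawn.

3799, 148, 539, 930, 1321, 1712, 2103, 2494, 2885, 3276, 3667

Selection 1: 3799
Selection 2: 3799 + 391 = 4190 → 4190 − 4042 = 148
Selection 3: 148 + 391 = 539
Selection 4: 539 + 391 = 930
Selection 5: 930 + 391 = 1321
Selection 6: 1321 + 391 = 1712
Selection 7: 1712 + 391 = 2103
Selection 8: 2103 + 391 = 2494
Selection 9: 2494 + 391 = 2885
Selection 10: 2885 + 391 = 3276
Selection 11: 3276 + 391 = 3667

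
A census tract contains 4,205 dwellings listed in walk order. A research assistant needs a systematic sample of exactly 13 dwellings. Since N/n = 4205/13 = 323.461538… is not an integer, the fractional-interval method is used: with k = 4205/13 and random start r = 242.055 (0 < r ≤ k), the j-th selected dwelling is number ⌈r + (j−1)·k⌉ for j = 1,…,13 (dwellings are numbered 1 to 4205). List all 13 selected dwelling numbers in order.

243, 566, 889, 1213, 1536, 1860, 2183, 2507, 2830, 3154, 3477, 3801, 4124

j=1: r + 0k = 242.055 → ⌈·⌉ = 243
j=2: r + 1k = 565.516538… → ⌈·⌉ = 566
j=3: r + 2k = 888.978076… → ⌈·⌉ = 889
j=4: r + 3k = 1212.439615… → ⌈·⌉ = 1213
j=5: r + 4k = 1535.901153… → ⌈·⌉ = 1536
j=6: r + 5k = 1859.362692… → ⌈·⌉ = 1860
j=7: r + 6k = 2182.824230… → ⌈·⌉ = 2183
j=8: r + 7k = 2506.285769… → ⌈·⌉ = 2507
j=9: r + 8k = 2829.747307… → ⌈·⌉ = 2830
j=10: r + 9k = 3153.208846… → ⌈·⌉ = 3154
j=11: r + 10k = 3476.670384… → ⌈·⌉ = 3477
j=12: r + 11k = 3800.131923… → ⌈·⌉ = 3801
j=13: r + 12k = 4123.593461… → ⌈·⌉ = 4124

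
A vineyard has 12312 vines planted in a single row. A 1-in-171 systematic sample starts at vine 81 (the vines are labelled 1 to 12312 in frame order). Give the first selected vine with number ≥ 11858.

k = 171
Steps past start: ⌈(11858 − 81)/171⌉ = ⌈11777/171⌉ = 69
Selected vine: 81 + 69×171 = 11880

11880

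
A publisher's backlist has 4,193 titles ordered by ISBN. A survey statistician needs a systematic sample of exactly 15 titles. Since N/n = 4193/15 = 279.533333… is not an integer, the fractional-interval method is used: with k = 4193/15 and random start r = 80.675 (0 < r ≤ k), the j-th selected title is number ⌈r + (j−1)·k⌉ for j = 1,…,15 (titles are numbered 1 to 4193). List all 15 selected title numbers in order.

j=1: r + 0k = 80.675 → ⌈·⌉ = 81
j=2: r + 1k = 360.208333… → ⌈·⌉ = 361
j=3: r + 2k = 639.741666… → ⌈·⌉ = 640
j=4: r + 3k = 919.275 → ⌈·⌉ = 920
j=5: r + 4k = 1198.808333… → ⌈·⌉ = 1199
j=6: r + 5k = 1478.341666… → ⌈·⌉ = 1479
j=7: r + 6k = 1757.875 → ⌈·⌉ = 1758
j=8: r + 7k = 2037.408333… → ⌈·⌉ = 2038
j=9: r + 8k = 2316.941666… → ⌈·⌉ = 2317
j=10: r + 9k = 2596.475 → ⌈·⌉ = 2597
j=11: r + 10k = 2876.008333… → ⌈·⌉ = 2877
j=12: r + 11k = 3155.541666… → ⌈·⌉ = 3156
j=13: r + 12k = 3435.075 → ⌈·⌉ = 3436
j=14: r + 13k = 3714.608333… → ⌈·⌉ = 3715
j=15: r + 14k = 3994.141666… → ⌈·⌉ = 3995

81, 361, 640, 920, 1199, 1479, 1758, 2038, 2317, 2597, 2877, 3156, 3436, 3715, 3995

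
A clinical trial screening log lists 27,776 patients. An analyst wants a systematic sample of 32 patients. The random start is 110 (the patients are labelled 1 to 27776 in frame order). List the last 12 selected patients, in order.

17470, 18338, 19206, 20074, 20942, 21810, 22678, 23546, 24414, 25282, 26150, 27018

k = N/n = 27776/32 = 868
21st selection = 110 + 20×868 = 17470
22nd: 17470 + 868 = 18338
23rd: 18338 + 868 = 19206
24th: 19206 + 868 = 20074
25th: 20074 + 868 = 20942
26th: 20942 + 868 = 21810
27th: 21810 + 868 = 22678
28th: 22678 + 868 = 23546
29th: 23546 + 868 = 24414
30th: 24414 + 868 = 25282
31st: 25282 + 868 = 26150
32nd: 26150 + 868 = 27018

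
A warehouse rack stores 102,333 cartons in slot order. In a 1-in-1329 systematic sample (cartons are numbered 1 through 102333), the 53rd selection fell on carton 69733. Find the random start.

625

k = 1329
r = 69733 − (53−1)×1329 = 69733 − 69108 = 625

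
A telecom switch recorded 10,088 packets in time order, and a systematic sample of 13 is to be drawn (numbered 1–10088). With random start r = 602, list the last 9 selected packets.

3706, 4482, 5258, 6034, 6810, 7586, 8362, 9138, 9914

k = N/n = 10088/13 = 776
5th selection = 602 + 4×776 = 3706
6th: 3706 + 776 = 4482
7th: 4482 + 776 = 5258
8th: 5258 + 776 = 6034
9th: 6034 + 776 = 6810
10th: 6810 + 776 = 7586
11th: 7586 + 776 = 8362
12th: 8362 + 776 = 9138
13th: 9138 + 776 = 9914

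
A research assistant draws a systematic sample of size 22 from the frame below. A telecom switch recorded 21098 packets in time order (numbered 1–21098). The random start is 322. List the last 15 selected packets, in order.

7035, 7994, 8953, 9912, 10871, 11830, 12789, 13748, 14707, 15666, 16625, 17584, 18543, 19502, 20461

k = N/n = 21098/22 = 959
8th selection = 322 + 7×959 = 7035
9th: 7035 + 959 = 7994
10th: 7994 + 959 = 8953
11th: 8953 + 959 = 9912
12th: 9912 + 959 = 10871
13th: 10871 + 959 = 11830
14th: 11830 + 959 = 12789
15th: 12789 + 959 = 13748
16th: 13748 + 959 = 14707
17th: 14707 + 959 = 15666
18th: 15666 + 959 = 16625
19th: 16625 + 959 = 17584
20th: 17584 + 959 = 18543
21st: 18543 + 959 = 19502
22nd: 19502 + 959 = 20461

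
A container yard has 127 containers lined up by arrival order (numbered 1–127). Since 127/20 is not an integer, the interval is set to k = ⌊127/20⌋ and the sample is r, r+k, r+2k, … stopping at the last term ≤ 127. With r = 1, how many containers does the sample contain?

k = ⌊127/20⌋ = 6
Achieved size = ⌊(127 − 1)/6⌋ + 1 = ⌊126/6⌋ + 1 = 21 + 1 = 22
(last selection: 1 + 21×6 = 127 ≤ 127; next would be 133 > 127)

22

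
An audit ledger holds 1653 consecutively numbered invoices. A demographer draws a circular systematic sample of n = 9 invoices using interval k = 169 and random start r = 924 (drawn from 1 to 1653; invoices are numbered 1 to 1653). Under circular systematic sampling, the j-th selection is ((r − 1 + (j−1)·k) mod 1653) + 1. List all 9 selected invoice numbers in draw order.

Selection 1: 924
Selection 2: 924 + 169 = 1093
Selection 3: 1093 + 169 = 1262
Selection 4: 1262 + 169 = 1431
Selection 5: 1431 + 169 = 1600
Selection 6: 1600 + 169 = 1769 → 1769 − 1653 = 116
Selection 7: 116 + 169 = 285
Selection 8: 285 + 169 = 454
Selection 9: 454 + 169 = 623

924, 1093, 1262, 1431, 1600, 116, 285, 454, 623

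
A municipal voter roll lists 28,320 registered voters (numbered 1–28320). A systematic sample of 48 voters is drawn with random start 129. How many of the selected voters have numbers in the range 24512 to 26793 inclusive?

k = 28320/48 = 590
First selection ≥ 24512: 129 + ⌈(24512−129)/590⌉·590 = 129 + 42×590 = 24909
Last selection ≤ 26793: 129 + ⌊(26793−129)/590⌋·590 = 129 + 45×590 = 26679
Count = 45 − 42 + 1 = 4

4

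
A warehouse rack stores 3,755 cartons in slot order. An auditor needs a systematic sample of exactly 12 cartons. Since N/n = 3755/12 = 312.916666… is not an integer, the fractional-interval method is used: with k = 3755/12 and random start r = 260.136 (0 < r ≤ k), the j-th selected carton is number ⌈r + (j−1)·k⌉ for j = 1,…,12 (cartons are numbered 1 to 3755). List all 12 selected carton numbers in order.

j=1: r + 0k = 260.136 → ⌈·⌉ = 261
j=2: r + 1k = 573.052666… → ⌈·⌉ = 574
j=3: r + 2k = 885.969333… → ⌈·⌉ = 886
j=4: r + 3k = 1198.886 → ⌈·⌉ = 1199
j=5: r + 4k = 1511.802666… → ⌈·⌉ = 1512
j=6: r + 5k = 1824.719333… → ⌈·⌉ = 1825
j=7: r + 6k = 2137.636 → ⌈·⌉ = 2138
j=8: r + 7k = 2450.552666… → ⌈·⌉ = 2451
j=9: r + 8k = 2763.469333… → ⌈·⌉ = 2764
j=10: r + 9k = 3076.386 → ⌈·⌉ = 3077
j=11: r + 10k = 3389.302666… → ⌈·⌉ = 3390
j=12: r + 11k = 3702.219333… → ⌈·⌉ = 3703

261, 574, 886, 1199, 1512, 1825, 2138, 2451, 2764, 3077, 3390, 3703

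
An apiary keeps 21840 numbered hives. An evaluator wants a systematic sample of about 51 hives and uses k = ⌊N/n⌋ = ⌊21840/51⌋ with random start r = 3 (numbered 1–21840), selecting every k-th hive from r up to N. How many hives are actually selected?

k = ⌊21840/51⌋ = 428
Achieved size = ⌊(21840 − 3)/428⌋ + 1 = ⌊21837/428⌋ + 1 = 51 + 1 = 52
(last selection: 3 + 51×428 = 21831 ≤ 21840; next would be 22259 > 21840)

52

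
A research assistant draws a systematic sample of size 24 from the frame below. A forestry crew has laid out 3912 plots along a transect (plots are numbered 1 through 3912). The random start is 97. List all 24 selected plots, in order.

k = N/n = 3912/24 = 163
plot 1: 97
plot 2: 97 + 163 = 260
plot 3: 260 + 163 = 423
plot 4: 423 + 163 = 586
plot 5: 586 + 163 = 749
plot 6: 749 + 163 = 912
plot 7: 912 + 163 = 1075
plot 8: 1075 + 163 = 1238
plot 9: 1238 + 163 = 1401
plot 10: 1401 + 163 = 1564
plot 11: 1564 + 163 = 1727
plot 12: 1727 + 163 = 1890
plot 13: 1890 + 163 = 2053
plot 14: 2053 + 163 = 2216
plot 15: 2216 + 163 = 2379
plot 16: 2379 + 163 = 2542
plot 17: 2542 + 163 = 2705
plot 18: 2705 + 163 = 2868
plot 19: 2868 + 163 = 3031
plot 20: 3031 + 163 = 3194
plot 21: 3194 + 163 = 3357
plot 22: 3357 + 163 = 3520
plot 23: 3520 + 163 = 3683
plot 24: 3683 + 163 = 3846

97, 260, 423, 586, 749, 912, 1075, 1238, 1401, 1564, 1727, 1890, 2053, 2216, 2379, 2542, 2705, 2868, 3031, 3194, 3357, 3520, 3683, 3846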